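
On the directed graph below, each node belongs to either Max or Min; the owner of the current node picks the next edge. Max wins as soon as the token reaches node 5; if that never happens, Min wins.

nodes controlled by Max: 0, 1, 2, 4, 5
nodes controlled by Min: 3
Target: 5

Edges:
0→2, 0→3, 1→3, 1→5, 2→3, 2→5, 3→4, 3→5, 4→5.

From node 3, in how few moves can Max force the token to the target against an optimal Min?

A0 = {5}
A1: add {1, 2, 4} — 1 (Max) has 1→5; 2 (Max) has 2→5; 4 (Max) has 4→5.
A2: add {0, 3} — 0 (Max) has 0→2; 3 (Min): all of {4, 5} already in.
A2 = all vertices. Fixed point.
3 enters the attractor at level 2, so Max can force the target in 2 moves from there.

2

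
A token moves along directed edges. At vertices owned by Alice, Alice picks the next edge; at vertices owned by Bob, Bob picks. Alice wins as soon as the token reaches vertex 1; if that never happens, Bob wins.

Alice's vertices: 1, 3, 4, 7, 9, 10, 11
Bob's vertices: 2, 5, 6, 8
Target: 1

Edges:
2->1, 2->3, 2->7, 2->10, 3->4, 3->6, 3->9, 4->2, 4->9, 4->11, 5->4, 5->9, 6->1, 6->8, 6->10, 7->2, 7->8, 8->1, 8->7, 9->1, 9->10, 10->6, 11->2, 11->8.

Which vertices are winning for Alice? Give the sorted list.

1, 3, 4, 5, 9

A0 = {1}
A1: add {9} — 9 (Alice) has 9→1.
A2: add {3, 4} — 3 (Alice) has 3→9; 4 (Alice) has 4→9.
A3: add {5} — 5 (Bob): all of {4, 9} already in.
A4 = A3; e.g. 2 (Bob) can still go to 7. Fixed point.
Alice's winning region = {1, 3, 4, 5, 9}.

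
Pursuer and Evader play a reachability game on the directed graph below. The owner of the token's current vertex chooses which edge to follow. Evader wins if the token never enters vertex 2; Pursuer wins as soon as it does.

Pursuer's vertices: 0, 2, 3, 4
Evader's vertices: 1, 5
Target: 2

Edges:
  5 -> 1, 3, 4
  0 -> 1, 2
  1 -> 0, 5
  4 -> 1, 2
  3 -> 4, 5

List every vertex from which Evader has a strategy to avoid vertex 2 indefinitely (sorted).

1, 5

A0 = {2}
A1: add {0, 4} — 0 (Pursuer) has 0→2; 4 (Pursuer) has 4→2.
A2: add {3} — 3 (Pursuer) has 3→4.
A3 = A2; e.g. 1 (Evader) can still go to 5. Fixed point.
Pursuer's attractor = {0, 2, 3, 4}; Evader avoids the target exactly from the complement.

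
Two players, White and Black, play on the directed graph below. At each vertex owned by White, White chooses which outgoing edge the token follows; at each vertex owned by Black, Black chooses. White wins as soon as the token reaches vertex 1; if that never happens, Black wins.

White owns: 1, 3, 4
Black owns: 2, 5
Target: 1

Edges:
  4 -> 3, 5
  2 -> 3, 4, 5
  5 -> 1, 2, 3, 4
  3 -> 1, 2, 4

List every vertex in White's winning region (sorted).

A0 = {1}
A1: add {3} — 3 (White) has 3→1.
A2: add {4} — 4 (White) has 4→3.
A3 = A2; e.g. 2 (Black) can still go to 5. Fixed point.
White's winning region = {1, 3, 4}.

1, 3, 4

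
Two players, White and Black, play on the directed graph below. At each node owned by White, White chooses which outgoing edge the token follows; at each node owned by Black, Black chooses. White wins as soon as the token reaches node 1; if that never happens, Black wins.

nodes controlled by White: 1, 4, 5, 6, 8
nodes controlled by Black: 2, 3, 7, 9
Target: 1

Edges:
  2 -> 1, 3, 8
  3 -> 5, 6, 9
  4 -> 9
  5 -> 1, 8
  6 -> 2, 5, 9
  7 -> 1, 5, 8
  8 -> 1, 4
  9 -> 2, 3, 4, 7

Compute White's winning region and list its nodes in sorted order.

A0 = {1}
A1: add {5, 8} — 5 (White) has 5→1; 8 (White) has 8→1.
A2: add {6, 7} — 6 (White) has 6→5; 7 (Black): all of {1, 5, 8} already in.
A3 = A2; e.g. 2 (Black) can still go to 3. Fixed point.
White's winning region = {1, 5, 6, 7, 8}.

1, 5, 6, 7, 8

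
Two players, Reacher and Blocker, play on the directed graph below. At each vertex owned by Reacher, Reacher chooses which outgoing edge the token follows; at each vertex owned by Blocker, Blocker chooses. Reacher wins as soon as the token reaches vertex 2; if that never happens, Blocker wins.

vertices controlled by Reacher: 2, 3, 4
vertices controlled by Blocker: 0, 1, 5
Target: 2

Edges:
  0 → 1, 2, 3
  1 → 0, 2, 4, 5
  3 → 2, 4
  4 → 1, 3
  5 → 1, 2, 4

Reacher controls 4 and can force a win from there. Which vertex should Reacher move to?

A0 = {2}
A1: add {3} — 3 (Reacher) has 3→2.
A2: add {4} — 4 (Reacher) has 4→3.
A3 = A2; e.g. 0 (Blocker) can still go to 1. Fixed point.
From 4, successor 3 is in the attractor (rank 1); the other successor 1 is not.

3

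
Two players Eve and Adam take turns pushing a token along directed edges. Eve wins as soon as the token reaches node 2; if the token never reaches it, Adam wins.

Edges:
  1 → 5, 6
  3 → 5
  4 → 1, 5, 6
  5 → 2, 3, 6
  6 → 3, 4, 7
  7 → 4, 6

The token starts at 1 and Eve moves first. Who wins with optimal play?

Adam

Track states (vertex, player-to-move).
A0 = {(2,Eve), (2,Adam)}
A1: add {(5,Eve)}.
A2: add {(3,Adam)}.
A3: add {(6,Eve)}.
A4: add {(1,Adam)}.
A5: add {(4,Eve)}.
A6: add {(7,Adam)}.
A7 = A6; e.g. (1,Eve) stays out. (1,Eve) never enters ⇒ Adam avoids the target.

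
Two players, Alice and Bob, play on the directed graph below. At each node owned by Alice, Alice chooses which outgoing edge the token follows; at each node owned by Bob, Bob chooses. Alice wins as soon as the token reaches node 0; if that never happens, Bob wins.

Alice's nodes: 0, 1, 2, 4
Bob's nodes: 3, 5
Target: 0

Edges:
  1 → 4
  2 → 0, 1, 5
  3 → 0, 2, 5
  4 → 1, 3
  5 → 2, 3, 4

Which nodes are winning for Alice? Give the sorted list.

0, 2

A0 = {0}
A1: add {2} — 2 (Alice) has 2→0.
A2 = A1; e.g. 1 (Alice) has no edge into A1. Fixed point.
Alice's winning region = {0, 2}.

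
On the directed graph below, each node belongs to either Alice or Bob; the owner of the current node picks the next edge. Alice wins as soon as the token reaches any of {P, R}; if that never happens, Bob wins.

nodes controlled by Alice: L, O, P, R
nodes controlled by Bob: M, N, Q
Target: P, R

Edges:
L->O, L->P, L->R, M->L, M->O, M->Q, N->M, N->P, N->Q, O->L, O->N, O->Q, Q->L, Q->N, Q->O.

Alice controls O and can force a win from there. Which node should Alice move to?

L

A0 = {P, R}
A1: add {L} — L (Alice) has L→P.
A2: add {O} — O (Alice) has O→L.
A3 = A2; e.g. M (Bob) can still go to Q. Fixed point.
From O, successor L is in the attractor (rank 1); the other successors N, Q are not.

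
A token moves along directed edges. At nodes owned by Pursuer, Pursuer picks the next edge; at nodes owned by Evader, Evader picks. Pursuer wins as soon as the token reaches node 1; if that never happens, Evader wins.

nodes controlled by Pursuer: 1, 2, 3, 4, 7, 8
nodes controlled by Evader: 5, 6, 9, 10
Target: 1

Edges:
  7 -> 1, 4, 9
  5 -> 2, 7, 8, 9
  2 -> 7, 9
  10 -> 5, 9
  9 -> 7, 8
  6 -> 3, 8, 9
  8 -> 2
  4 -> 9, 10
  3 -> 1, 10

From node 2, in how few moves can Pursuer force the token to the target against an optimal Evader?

2

A0 = {1}
A1: add {3, 7} — 3 (Pursuer) has 3→1; 7 (Pursuer) has 7→1.
A2: add {2} — 2 (Pursuer) has 2→7.
2 enters the attractor at level 2, so Pursuer can force the target in 2 moves from there.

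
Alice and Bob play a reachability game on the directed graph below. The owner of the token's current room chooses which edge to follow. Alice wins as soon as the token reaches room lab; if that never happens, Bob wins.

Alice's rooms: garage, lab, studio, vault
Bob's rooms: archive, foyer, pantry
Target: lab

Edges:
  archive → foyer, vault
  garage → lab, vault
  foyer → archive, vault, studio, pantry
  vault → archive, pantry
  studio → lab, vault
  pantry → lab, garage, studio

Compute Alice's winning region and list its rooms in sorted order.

A0 = {lab}
A1: add {garage, studio} — garage (Alice) has garage→lab; studio (Alice) has studio→lab.
A2: add {pantry} — pantry (Bob): all of {lab, garage, studio} already in.
A3: add {vault} — vault (Alice) has vault→pantry.
A4 = A3; e.g. archive (Bob) can still go to foyer. Fixed point.
Alice's winning region = {garage, lab, pantry, studio, vault}.

garage, lab, pantry, studio, vault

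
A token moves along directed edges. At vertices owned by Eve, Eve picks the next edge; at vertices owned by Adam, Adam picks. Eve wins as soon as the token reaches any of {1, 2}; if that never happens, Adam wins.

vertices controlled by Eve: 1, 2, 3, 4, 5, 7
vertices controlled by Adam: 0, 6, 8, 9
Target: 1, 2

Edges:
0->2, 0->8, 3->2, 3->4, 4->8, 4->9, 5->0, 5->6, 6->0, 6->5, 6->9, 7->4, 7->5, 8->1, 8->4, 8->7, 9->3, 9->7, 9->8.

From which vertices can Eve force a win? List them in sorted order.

1, 2, 3

A0 = {1, 2}
A1: add {3} — 3 (Eve) has 3→2.
A2 = A1; e.g. 0 (Adam) can still go to 8. Fixed point.
Eve's winning region = {1, 2, 3}.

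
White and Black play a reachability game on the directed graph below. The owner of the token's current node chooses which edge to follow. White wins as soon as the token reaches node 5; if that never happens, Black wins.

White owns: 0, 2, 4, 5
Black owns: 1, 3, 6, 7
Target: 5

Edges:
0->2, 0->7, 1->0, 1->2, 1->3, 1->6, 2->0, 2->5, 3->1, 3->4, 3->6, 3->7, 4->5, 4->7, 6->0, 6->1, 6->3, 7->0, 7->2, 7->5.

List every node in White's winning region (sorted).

A0 = {5}
A1: add {2, 4} — 2 (White) has 2→5; 4 (White) has 4→5.
A2: add {0} — 0 (White) has 0→2.
A3: add {7} — 7 (Black): all of {0, 2, 5} already in.
A4 = A3; e.g. 1 (Black) can still go to 3. Fixed point.
White's winning region = {0, 2, 4, 5, 7}.

0, 2, 4, 5, 7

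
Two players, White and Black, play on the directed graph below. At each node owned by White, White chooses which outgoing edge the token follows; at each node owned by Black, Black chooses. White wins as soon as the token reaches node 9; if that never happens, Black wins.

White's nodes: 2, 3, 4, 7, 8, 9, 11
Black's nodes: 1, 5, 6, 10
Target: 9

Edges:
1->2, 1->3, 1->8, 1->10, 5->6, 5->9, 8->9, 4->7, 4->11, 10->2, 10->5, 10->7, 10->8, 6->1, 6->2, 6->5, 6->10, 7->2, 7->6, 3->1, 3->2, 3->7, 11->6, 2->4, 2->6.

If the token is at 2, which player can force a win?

Black

A0 = {9}
A1: add {8} — 8 (White) has 8→9.
A2 = A1; e.g. 1 (Black) can still go to 2. Fixed point.
2 never enters the attractor, so Black can avoid the target forever.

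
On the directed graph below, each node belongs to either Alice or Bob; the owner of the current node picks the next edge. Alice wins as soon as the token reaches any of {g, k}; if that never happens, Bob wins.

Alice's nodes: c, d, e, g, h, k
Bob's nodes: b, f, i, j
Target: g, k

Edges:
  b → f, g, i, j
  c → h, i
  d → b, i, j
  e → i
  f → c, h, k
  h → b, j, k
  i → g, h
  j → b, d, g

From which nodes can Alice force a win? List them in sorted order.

A0 = {g, k}
A1: add {h} — h (Alice) has h→k.
A2: add {c, i} — c (Alice) has c→h; i (Bob): all of {g, h} already in.
A3: add {d, e, f} — d (Alice) has d→i; e (Alice) has e→i; f (Bob): all of {c, h, k} already in.
A4 = A3; e.g. b (Bob) can still go to j. Fixed point.
Alice's winning region = {c, d, e, f, g, h, i, k}.

c, d, e, f, g, h, i, k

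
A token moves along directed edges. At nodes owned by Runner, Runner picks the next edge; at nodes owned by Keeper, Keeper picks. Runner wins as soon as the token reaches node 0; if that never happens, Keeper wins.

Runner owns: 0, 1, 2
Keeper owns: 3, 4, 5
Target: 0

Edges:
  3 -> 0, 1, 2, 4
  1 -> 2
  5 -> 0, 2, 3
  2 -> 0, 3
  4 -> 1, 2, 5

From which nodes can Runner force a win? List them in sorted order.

0, 1, 2

A0 = {0}
A1: add {2} — 2 (Runner) has 2→0.
A2: add {1} — 1 (Runner) has 1→2.
A3 = A2; e.g. 3 (Keeper) can still go to 4. Fixed point.
Runner's winning region = {0, 1, 2}.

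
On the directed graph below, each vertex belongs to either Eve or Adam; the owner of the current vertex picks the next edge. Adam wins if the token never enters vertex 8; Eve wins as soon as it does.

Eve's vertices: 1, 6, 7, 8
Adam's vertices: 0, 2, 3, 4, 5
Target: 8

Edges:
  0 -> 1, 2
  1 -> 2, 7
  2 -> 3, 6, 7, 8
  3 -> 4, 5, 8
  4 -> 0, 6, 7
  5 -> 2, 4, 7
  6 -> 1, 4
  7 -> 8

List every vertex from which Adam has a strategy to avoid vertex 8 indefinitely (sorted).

0, 2, 3, 4, 5

A0 = {8}
A1: add {7} — 7 (Eve) has 7→8.
A2: add {1} — 1 (Eve) has 1→7.
A3: add {6} — 6 (Eve) has 6→1.
A4 = A3; e.g. 0 (Adam) can still go to 2. Fixed point.
Eve's attractor = {1, 6, 7, 8}; Adam avoids the target exactly from the complement.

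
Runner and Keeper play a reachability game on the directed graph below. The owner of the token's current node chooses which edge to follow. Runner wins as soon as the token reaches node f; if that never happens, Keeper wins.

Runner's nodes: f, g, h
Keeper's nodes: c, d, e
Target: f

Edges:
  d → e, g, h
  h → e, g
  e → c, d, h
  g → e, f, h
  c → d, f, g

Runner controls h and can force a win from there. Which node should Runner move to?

A0 = {f}
A1: add {g} — g (Runner) has g→f.
A2: add {h} — h (Runner) has h→g.
A3 = A2; e.g. c (Keeper) can still go to d. Fixed point.
From h, successor g is in the attractor (rank 1); the other successor e is not.

g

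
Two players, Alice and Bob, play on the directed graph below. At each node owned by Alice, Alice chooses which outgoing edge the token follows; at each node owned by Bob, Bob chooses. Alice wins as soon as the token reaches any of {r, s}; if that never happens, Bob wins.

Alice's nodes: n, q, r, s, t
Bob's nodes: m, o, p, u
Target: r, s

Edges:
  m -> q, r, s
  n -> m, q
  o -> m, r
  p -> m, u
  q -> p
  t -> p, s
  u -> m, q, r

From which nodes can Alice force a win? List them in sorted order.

A0 = {r, s}
A1: add {t} — t (Alice) has t→s.
A2 = A1; e.g. m (Bob) can still go to q. Fixed point.
Alice's winning region = {r, s, t}.

r, s, t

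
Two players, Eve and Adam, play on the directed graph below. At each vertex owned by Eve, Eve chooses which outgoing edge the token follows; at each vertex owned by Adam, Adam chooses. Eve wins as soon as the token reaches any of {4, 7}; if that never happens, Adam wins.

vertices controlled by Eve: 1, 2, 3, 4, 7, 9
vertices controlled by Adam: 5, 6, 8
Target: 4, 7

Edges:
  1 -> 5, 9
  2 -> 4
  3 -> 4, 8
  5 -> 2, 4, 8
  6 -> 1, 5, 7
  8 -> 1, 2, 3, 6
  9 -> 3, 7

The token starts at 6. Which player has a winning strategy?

Adam

A0 = {4, 7}
A1: add {2, 3, 9} — 2 (Eve) has 2→4; 3 (Eve) has 3→4; 9 (Eve) has 9→7.
A2: add {1} — 1 (Eve) has 1→9.
A3 = A2; e.g. 5 (Adam) can still go to 8. Fixed point.
6 never enters the attractor, so Adam can avoid the target forever.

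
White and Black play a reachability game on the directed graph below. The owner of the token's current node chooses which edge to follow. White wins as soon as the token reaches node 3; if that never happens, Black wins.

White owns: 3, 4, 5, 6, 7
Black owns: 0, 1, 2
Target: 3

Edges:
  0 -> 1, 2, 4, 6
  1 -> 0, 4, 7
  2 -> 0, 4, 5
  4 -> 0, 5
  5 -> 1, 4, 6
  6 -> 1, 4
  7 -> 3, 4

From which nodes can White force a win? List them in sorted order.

A0 = {3}
A1: add {7} — 7 (White) has 7→3.
A2 = A1; e.g. 0 (Black) can still go to 1. Fixed point.
White's winning region = {3, 7}.

3, 7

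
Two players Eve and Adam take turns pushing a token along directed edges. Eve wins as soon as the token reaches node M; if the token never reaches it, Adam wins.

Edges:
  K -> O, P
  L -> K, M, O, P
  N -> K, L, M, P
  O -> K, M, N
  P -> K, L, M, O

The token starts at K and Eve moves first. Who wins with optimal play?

Adam

Track states (vertex, player-to-move).
A0 = {(M,Eve), (M,Adam)}
A1: add {(L,Eve), (N,Eve), (O,Eve), (P,Eve)}.
A2: add {(K,Adam)}.
A3 = A2; e.g. (K,Eve) stays out. (K,Eve) never enters ⇒ Adam avoids the target.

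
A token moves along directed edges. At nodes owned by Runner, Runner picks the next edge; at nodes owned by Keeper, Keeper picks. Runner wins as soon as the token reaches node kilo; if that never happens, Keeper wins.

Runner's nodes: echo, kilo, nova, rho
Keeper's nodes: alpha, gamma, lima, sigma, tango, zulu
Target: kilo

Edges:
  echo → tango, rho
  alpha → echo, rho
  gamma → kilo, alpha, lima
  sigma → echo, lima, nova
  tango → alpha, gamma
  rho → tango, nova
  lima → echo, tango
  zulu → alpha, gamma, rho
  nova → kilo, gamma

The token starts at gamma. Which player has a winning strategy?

Keeper

A0 = {kilo}
A1: add {nova} — nova (Runner) has nova→kilo.
A2: add {rho} — rho (Runner) has rho→nova.
A3: add {echo} — echo (Runner) has echo→rho.
A4: add {alpha} — alpha (Keeper): all of {echo, rho} already in.
A5 = A4; e.g. gamma (Keeper) can still go to lima. Fixed point.
gamma never enters the attractor, so Keeper can avoid the target forever.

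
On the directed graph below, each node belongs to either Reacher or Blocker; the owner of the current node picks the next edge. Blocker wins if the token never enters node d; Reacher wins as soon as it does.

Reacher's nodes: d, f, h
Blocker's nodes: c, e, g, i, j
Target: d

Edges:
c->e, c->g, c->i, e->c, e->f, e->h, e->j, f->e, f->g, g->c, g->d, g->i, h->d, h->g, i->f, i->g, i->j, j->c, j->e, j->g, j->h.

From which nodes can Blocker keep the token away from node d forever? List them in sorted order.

A0 = {d}
A1: add {h} — h (Reacher) has h→d.
A2 = A1; e.g. c (Blocker) can still go to e. Fixed point.
Reacher's attractor = {d, h}; Blocker avoids the target exactly from the complement.

c, e, f, g, i, j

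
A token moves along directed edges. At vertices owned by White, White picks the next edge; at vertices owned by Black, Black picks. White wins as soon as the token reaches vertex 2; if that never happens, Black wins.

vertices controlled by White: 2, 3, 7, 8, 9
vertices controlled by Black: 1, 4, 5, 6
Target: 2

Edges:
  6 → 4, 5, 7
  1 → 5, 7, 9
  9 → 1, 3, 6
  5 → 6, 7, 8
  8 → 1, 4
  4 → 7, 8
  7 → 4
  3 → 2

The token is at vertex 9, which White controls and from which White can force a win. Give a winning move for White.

3

A0 = {2}
A1: add {3} — 3 (White) has 3→2.
A2: add {9} — 9 (White) has 9→3.
A3 = A2; e.g. 1 (Black) can still go to 5. Fixed point.
From 9, successor 3 is in the attractor (rank 1); the other successors 1, 6 are not.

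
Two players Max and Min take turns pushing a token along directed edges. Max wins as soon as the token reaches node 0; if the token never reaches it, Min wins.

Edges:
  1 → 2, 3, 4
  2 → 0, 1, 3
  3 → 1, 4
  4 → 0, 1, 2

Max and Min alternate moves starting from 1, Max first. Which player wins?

Min

Track states (vertex, player-to-move).
A0 = {(0,Max), (0,Min)}
A1: add {(2,Max), (4,Max)}.
A2 = A1; e.g. (1,Max) stays out. (1,Max) never enters ⇒ Min avoids the target.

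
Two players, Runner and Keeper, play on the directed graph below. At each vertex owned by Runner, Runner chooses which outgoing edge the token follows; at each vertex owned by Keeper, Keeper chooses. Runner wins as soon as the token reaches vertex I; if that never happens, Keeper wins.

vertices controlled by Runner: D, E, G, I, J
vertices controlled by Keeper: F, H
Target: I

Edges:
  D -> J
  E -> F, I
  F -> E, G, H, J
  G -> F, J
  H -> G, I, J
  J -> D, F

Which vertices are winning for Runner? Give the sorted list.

E, I

A0 = {I}
A1: add {E} — E (Runner) has E→I.
A2 = A1; e.g. D (Runner) has no edge into A1. Fixed point.
Runner's winning region = {E, I}.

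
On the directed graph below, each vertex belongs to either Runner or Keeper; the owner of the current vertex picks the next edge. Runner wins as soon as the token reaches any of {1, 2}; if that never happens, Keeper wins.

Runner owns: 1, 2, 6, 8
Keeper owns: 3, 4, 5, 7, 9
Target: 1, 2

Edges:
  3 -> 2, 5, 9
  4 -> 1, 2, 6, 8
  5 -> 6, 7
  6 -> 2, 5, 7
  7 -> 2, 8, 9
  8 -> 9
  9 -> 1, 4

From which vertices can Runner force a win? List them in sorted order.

1, 2, 6

A0 = {1, 2}
A1: add {6} — 6 (Runner) has 6→2.
A2 = A1; e.g. 3 (Keeper) can still go to 5. Fixed point.
Runner's winning region = {1, 2, 6}.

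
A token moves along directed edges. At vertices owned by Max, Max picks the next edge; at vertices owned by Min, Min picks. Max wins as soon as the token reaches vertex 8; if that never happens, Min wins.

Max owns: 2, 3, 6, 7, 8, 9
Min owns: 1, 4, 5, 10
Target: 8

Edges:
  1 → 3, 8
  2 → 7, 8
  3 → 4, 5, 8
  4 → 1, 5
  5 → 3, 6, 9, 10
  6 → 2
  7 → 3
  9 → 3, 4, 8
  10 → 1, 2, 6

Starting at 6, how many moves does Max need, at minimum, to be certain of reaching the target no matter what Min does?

A0 = {8}
A1: add {2, 3, 9} — 2 (Max) has 2→8; 3 (Max) has 3→8; 9 (Max) has 9→8.
A2: add {1, 6, 7} — 1 (Min): all of {3, 8} already in; 6 (Max) has 6→2; 7 (Max) has 7→3.
6 enters the attractor at level 2, so Max can force the target in 2 moves from there.

2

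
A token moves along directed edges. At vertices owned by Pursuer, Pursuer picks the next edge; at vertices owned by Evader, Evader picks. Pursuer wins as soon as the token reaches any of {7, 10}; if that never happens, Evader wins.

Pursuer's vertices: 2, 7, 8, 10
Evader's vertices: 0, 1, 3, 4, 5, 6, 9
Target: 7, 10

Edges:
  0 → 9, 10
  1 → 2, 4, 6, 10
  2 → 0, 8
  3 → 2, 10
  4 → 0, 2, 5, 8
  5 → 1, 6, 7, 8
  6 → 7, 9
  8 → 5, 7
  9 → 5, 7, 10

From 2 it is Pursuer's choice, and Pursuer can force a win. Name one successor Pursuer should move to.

A0 = {7, 10}
A1: add {8} — 8 (Pursuer) has 8→7.
A2: add {2} — 2 (Pursuer) has 2→8.
A3: add {3} — 3 (Evader): all of {2, 10} already in.
A4 = A3; e.g. 0 (Evader) can still go to 9. Fixed point.
From 2, successor 8 is in the attractor (rank 1); the other successor 0 is not.

8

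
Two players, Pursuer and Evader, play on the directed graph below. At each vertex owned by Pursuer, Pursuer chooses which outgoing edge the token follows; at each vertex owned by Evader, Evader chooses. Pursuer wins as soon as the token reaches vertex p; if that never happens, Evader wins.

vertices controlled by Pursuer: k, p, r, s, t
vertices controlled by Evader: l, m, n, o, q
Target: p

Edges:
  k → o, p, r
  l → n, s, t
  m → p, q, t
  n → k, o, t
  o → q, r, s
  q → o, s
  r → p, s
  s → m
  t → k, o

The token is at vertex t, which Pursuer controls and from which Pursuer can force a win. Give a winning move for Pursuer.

A0 = {p}
A1: add {k, r} — k (Pursuer) has k→p; r (Pursuer) has r→p.
A2: add {t} — t (Pursuer) has t→k.
A3 = A2; e.g. l (Evader) can still go to n. Fixed point.
From t, successor k is in the attractor (rank 1); the other successor o is not.

k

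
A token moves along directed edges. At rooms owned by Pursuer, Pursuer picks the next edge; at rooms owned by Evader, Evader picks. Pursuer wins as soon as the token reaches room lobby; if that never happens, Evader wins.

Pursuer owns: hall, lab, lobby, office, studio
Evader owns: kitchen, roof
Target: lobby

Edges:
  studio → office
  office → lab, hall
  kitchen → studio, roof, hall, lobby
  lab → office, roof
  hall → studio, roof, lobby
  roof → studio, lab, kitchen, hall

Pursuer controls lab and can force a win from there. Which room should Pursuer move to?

A0 = {lobby}
A1: add {hall} — hall (Pursuer) has hall→lobby.
A2: add {office} — office (Pursuer) has office→hall.
A3: add {lab, studio} — studio (Pursuer) has studio→office; lab (Pursuer) has lab→office.
A4 = A3; e.g. kitchen (Evader) can still go to roof. Fixed point.
From lab, successor office is in the attractor (rank 2); the other successor roof is not.

office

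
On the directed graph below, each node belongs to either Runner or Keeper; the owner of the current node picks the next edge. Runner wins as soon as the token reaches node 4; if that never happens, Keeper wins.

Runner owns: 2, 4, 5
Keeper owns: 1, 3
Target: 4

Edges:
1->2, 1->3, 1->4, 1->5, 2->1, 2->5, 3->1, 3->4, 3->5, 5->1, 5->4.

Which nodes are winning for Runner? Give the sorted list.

2, 4, 5

A0 = {4}
A1: add {5} — 5 (Runner) has 5→4.
A2: add {2} — 2 (Runner) has 2→5.
A3 = A2; e.g. 1 (Keeper) can still go to 3. Fixed point.
Runner's winning region = {2, 4, 5}.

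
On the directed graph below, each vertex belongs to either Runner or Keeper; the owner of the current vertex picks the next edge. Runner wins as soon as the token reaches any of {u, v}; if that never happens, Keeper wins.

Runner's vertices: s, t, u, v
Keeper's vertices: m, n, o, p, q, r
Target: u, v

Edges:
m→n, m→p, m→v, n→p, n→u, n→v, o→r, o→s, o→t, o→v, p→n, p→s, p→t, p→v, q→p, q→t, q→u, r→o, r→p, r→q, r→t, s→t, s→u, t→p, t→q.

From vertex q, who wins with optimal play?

A0 = {u, v}
A1: add {s} — s (Runner) has s→u.
A2 = A1; e.g. m (Keeper) can still go to n. Fixed point.
q never enters the attractor, so Keeper can avoid the target forever.

Keeper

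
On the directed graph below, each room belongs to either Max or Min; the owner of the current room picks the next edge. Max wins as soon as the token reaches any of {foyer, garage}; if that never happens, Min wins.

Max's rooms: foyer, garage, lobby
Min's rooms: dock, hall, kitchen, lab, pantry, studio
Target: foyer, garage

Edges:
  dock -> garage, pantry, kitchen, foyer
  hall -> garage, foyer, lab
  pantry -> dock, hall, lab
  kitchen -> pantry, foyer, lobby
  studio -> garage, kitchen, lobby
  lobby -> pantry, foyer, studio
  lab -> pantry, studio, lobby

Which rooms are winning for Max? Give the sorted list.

A0 = {foyer, garage}
A1: add {lobby} — lobby (Max) has lobby→foyer.
A2 = A1; e.g. dock (Min) can still go to pantry. Fixed point.
Max's winning region = {foyer, garage, lobby}.

foyer, garage, lobby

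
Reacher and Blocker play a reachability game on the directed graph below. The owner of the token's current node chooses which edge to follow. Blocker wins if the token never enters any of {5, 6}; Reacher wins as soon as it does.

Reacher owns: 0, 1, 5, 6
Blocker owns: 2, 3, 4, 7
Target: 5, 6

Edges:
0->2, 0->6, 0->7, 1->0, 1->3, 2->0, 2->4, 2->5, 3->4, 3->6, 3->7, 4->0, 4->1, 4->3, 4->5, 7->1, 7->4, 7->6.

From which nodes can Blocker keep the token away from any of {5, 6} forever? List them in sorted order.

2, 3, 4, 7

A0 = {5, 6}
A1: add {0} — 0 (Reacher) has 0→6.
A2: add {1} — 1 (Reacher) has 1→0.
A3 = A2; e.g. 2 (Blocker) can still go to 4. Fixed point.
Reacher's attractor = {0, 1, 5, 6}; Blocker avoids the target exactly from the complement.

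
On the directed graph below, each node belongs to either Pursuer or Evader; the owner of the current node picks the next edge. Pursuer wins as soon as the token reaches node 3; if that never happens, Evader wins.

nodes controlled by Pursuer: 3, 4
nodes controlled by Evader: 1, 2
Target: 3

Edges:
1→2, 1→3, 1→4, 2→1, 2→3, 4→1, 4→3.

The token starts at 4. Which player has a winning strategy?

Pursuer

A0 = {3}
A1: add {4} — 4 (Pursuer) has 4→3.
A2 = A1; e.g. 1 (Evader) can still go to 2. Fixed point.
4 ∈ A1, so Pursuer can force the target.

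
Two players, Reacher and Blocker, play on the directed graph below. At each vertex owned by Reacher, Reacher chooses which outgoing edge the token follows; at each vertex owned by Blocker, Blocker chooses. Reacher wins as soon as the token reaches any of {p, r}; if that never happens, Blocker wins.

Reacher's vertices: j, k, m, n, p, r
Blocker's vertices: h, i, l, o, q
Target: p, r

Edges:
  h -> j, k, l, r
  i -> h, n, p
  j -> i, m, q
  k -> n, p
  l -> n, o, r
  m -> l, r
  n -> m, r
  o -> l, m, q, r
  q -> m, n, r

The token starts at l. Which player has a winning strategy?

A0 = {p, r}
A1: add {k, m, n} — k (Reacher) has k→p; m (Reacher) has m→r; n (Reacher) has n→r.
A2: add {j, q} — j (Reacher) has j→m; q (Blocker): all of {m, n, r} already in.
A3 = A2; e.g. h (Blocker) can still go to l. Fixed point.
l never enters the attractor, so Blocker can avoid the target forever.

Blocker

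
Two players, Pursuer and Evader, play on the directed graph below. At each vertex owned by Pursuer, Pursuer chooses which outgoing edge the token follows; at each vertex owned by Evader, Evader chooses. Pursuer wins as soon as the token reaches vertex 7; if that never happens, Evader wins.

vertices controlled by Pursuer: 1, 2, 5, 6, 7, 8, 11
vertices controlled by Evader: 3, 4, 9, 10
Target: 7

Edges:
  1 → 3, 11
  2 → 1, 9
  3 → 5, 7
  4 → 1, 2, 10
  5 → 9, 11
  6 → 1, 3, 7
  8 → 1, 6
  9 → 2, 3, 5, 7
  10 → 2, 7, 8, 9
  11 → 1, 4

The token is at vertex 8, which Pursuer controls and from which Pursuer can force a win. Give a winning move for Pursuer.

6

A0 = {7}
A1: add {6} — 6 (Pursuer) has 6→7.
A2: add {8} — 8 (Pursuer) has 8→6.
A3 = A2; e.g. 1 (Pursuer) has no edge into A2. Fixed point.
From 8, successor 6 is in the attractor (rank 1); the other successor 1 is not.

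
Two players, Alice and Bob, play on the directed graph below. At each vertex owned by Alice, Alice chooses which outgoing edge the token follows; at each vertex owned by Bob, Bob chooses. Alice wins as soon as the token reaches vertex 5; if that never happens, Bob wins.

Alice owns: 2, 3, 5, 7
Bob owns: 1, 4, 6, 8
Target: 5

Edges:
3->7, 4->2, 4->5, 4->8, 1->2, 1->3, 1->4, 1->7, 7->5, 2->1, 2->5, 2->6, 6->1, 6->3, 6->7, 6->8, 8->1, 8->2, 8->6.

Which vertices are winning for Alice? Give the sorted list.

2, 3, 5, 7

A0 = {5}
A1: add {2, 7} — 2 (Alice) has 2→5; 7 (Alice) has 7→5.
A2: add {3} — 3 (Alice) has 3→7.
A3 = A2; e.g. 1 (Bob) can still go to 4. Fixed point.
Alice's winning region = {2, 3, 5, 7}.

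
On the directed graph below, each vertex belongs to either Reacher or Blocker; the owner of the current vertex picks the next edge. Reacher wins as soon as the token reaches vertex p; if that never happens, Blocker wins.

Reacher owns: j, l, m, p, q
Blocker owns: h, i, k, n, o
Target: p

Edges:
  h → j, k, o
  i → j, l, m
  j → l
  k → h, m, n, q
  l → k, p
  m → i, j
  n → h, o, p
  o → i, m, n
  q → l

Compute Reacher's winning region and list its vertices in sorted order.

i, j, l, m, p, q

A0 = {p}
A1: add {l} — l (Reacher) has l→p.
A2: add {j, q} — j (Reacher) has j→l; q (Reacher) has q→l.
A3: add {m} — m (Reacher) has m→j.
A4: add {i} — i (Blocker): all of {j, l, m} already in.
A5 = A4; e.g. h (Blocker) can still go to k. Fixed point.
Reacher's winning region = {i, j, l, m, p, q}.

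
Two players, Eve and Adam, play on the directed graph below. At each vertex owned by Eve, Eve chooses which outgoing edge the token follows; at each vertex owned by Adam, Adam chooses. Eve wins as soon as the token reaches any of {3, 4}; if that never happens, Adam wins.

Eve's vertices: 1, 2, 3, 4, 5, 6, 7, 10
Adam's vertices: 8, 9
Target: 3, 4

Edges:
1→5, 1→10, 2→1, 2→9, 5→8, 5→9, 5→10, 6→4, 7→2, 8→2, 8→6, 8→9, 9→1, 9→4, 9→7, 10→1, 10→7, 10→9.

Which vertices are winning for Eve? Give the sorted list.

3, 4, 6

A0 = {3, 4}
A1: add {6} — 6 (Eve) has 6→4.
A2 = A1; e.g. 1 (Eve) has no edge into A1. Fixed point.
Eve's winning region = {3, 4, 6}.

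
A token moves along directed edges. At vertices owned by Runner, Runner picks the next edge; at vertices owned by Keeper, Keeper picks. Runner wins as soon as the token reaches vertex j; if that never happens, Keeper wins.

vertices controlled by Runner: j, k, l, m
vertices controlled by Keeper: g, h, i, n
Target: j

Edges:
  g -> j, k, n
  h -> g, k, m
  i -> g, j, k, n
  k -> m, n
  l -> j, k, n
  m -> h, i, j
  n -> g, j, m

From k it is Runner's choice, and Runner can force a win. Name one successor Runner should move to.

m

A0 = {j}
A1: add {l, m} — l (Runner) has l→j; m (Runner) has m→j.
A2: add {k} — k (Runner) has k→m.
A3 = A2; e.g. g (Keeper) can still go to n. Fixed point.
From k, successor m is in the attractor (rank 1); the other successor n is not.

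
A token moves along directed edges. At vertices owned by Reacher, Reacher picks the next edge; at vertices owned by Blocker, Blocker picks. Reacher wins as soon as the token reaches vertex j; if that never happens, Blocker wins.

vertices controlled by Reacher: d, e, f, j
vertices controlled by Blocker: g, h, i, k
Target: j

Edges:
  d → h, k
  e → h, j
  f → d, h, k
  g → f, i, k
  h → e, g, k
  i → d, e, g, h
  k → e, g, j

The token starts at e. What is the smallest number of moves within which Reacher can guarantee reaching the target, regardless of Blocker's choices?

A0 = {j}
A1: add {e} — e (Reacher) has e→j.
A2 = A1; e.g. d (Reacher) has no edge into A1. Fixed point.
e enters the attractor at level 1, so Reacher can force the target in 1 move from there.

1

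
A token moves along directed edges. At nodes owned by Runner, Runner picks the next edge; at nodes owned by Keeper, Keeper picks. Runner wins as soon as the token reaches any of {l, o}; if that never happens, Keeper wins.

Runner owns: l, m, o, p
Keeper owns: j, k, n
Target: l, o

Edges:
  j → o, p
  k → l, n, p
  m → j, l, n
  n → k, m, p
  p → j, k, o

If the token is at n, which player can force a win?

A0 = {l, o}
A1: add {m, p} — m (Runner) has m→l; p (Runner) has p→o.
A2: add {j} — j (Keeper): all of {o, p} already in.
A3 = A2; e.g. k (Keeper) can still go to n. Fixed point.
n never enters the attractor, so Keeper can avoid the target forever.

Keeper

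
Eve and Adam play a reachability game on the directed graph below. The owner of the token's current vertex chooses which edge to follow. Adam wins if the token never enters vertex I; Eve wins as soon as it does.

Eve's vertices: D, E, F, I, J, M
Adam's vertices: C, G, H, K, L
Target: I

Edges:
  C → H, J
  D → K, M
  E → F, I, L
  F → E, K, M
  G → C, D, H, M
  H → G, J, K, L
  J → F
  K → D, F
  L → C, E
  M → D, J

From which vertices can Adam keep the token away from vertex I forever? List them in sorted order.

A0 = {I}
A1: add {E} — E (Eve) has E→I.
A2: add {F} — F (Eve) has F→E.
A3: add {J} — J (Eve) has J→F.
A4: add {M} — M (Eve) has M→J.
A5: add {D} — D (Eve) has D→M.
A6: add {K} — K (Adam): all of {D, F} already in.
A7 = A6; e.g. C (Adam) can still go to H. Fixed point.
Eve's attractor = {D, E, F, I, J, K, M}; Adam avoids the target exactly from the complement.

C, G, H, L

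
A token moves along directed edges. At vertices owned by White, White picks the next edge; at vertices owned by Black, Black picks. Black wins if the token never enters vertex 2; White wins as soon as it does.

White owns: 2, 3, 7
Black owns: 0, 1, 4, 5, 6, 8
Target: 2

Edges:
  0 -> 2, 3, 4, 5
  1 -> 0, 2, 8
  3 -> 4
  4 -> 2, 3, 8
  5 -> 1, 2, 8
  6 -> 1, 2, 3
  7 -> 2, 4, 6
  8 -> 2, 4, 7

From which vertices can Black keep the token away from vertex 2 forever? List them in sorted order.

0, 1, 3, 4, 5, 6, 8

A0 = {2}
A1: add {7} — 7 (White) has 7→2.
A2 = A1; e.g. 0 (Black) can still go to 3. Fixed point.
White's attractor = {2, 7}; Black avoids the target exactly from the complement.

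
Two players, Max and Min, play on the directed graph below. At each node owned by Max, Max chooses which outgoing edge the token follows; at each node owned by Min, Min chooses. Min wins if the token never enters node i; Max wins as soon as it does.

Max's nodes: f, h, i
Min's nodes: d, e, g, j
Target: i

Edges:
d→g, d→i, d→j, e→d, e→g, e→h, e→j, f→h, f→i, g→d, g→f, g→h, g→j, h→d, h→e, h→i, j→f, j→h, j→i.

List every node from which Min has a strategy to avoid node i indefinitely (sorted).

d, e, g

A0 = {i}
A1: add {f, h} — f (Max) has f→i; h (Max) has h→i.
A2: add {j} — j (Min): all of {f, h, i} already in.
A3 = A2; e.g. d (Min) can still go to g. Fixed point.
Max's attractor = {f, h, i, j}; Min avoids the target exactly from the complement.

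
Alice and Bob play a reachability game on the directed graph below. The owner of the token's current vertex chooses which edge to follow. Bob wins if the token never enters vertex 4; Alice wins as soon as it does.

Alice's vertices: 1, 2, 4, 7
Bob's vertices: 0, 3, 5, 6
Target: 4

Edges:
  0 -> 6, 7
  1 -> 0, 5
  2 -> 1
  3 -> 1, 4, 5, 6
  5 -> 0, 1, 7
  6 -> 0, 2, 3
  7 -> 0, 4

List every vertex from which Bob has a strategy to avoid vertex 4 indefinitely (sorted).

0, 1, 2, 3, 5, 6

A0 = {4}
A1: add {7} — 7 (Alice) has 7→4.
A2 = A1; e.g. 0 (Bob) can still go to 6. Fixed point.
Alice's attractor = {4, 7}; Bob avoids the target exactly from the complement.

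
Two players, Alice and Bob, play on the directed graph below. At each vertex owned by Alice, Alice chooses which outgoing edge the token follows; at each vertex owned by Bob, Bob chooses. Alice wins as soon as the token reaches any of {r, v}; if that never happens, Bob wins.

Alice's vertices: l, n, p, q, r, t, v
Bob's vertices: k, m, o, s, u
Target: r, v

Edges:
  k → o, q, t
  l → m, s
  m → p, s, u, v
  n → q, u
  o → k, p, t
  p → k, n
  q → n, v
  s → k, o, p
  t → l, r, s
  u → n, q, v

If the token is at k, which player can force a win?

Bob

A0 = {r, v}
A1: add {q, t} — q (Alice) has q→v; t (Alice) has t→r.
A2: add {n} — n (Alice) has n→q.
A3: add {p, u} — p (Alice) has p→n; u (Bob): all of {n, q, v} already in.
A4 = A3; e.g. k (Bob) can still go to o. Fixed point.
k never enters the attractor, so Bob can avoid the target forever.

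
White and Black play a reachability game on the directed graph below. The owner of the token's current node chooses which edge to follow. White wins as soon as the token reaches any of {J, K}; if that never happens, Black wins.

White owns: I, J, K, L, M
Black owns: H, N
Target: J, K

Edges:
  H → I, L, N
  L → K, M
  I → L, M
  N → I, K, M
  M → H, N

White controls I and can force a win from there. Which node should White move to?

A0 = {J, K}
A1: add {L} — L (White) has L→K.
A2: add {I} — I (White) has I→L.
A3 = A2; e.g. H (Black) can still go to N. Fixed point.
From I, successor L is in the attractor (rank 1); the other successor M is not.

L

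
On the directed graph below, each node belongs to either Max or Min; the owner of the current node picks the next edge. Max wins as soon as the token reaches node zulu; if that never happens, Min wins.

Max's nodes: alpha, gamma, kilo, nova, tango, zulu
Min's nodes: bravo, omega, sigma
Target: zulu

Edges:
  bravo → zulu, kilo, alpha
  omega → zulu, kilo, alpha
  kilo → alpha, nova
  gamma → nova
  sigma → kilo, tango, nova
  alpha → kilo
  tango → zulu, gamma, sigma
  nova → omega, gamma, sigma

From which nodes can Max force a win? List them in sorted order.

tango, zulu

A0 = {zulu}
A1: add {tango} — tango (Max) has tango→zulu.
A2 = A1; e.g. bravo (Min) can still go to kilo. Fixed point.
Max's winning region = {tango, zulu}.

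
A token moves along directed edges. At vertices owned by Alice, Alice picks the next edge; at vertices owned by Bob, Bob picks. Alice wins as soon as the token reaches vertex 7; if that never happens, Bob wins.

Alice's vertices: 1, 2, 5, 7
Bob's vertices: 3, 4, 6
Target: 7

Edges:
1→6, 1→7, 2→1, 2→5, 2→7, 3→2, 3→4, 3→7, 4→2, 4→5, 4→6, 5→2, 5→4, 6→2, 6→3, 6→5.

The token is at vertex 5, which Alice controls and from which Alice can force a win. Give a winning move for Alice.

A0 = {7}
A1: add {1, 2} — 1 (Alice) has 1→7; 2 (Alice) has 2→7.
A2: add {5} — 5 (Alice) has 5→2.
A3 = A2; e.g. 3 (Bob) can still go to 4. Fixed point.
From 5, successor 2 is in the attractor (rank 1); the other successor 4 is not.

2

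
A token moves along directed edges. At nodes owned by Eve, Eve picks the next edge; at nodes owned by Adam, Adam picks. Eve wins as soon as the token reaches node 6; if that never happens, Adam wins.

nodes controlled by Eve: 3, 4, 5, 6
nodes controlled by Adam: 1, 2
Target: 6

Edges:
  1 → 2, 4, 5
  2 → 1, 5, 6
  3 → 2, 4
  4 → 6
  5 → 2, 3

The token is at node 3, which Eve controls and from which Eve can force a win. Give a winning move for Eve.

4

A0 = {6}
A1: add {4} — 4 (Eve) has 4→6.
A2: add {3} — 3 (Eve) has 3→4.
A3: add {5} — 5 (Eve) has 5→3.
A4 = A3; e.g. 1 (Adam) can still go to 2. Fixed point.
From 3, successor 4 is in the attractor (rank 1); the other successor 2 is not.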